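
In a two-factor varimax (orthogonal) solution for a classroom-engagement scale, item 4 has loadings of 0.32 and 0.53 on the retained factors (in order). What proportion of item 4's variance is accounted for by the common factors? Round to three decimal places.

0.383

h² = 0.32² + 0.53² = 0.1024 + 0.2809 = 0.3833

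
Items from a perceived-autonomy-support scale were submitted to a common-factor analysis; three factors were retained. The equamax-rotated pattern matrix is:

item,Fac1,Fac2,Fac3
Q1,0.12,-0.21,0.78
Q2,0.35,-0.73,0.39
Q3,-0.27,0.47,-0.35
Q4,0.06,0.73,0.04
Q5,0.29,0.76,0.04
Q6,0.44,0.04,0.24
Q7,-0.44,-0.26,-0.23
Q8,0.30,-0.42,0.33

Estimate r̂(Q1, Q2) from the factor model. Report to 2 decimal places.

r̂ = Σ λ_i·λ_j across factors = (0.12)(0.35) + (-0.21)(-0.73) + (0.78)(0.39)
  = +0.0420 +0.1533 +0.3042 = 0.4995

0.50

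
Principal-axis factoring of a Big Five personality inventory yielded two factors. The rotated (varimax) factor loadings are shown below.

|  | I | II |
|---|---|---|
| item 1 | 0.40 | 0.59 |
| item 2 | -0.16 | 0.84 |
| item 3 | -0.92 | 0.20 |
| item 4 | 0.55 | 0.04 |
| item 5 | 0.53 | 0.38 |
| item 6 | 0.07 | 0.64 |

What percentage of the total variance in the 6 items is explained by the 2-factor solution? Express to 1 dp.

54.5%

SS loadings by factor: 1.6203, 1.6493; total = 3.2696.
Total variance with 6 standardized items is 6, so the solution explains 3.2696/6 = 0.5449 = 54.49%.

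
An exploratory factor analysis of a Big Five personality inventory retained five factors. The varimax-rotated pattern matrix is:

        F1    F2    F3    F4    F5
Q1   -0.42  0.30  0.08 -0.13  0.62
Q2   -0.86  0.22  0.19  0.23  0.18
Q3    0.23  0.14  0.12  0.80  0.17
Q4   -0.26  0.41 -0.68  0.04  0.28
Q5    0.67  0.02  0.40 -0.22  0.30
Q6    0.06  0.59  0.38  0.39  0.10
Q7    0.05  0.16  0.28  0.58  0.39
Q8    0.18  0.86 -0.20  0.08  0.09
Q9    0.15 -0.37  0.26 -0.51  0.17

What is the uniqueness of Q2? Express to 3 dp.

h² = (-0.86)² + 0.22² + 0.19² + 0.23² + 0.18² = 0.7396 + 0.0484 + 0.0361 + 0.0529 + 0.0324 = 0.9094
Uniqueness u² = 1 − h² = 1 − 0.9094 = 0.0906

0.091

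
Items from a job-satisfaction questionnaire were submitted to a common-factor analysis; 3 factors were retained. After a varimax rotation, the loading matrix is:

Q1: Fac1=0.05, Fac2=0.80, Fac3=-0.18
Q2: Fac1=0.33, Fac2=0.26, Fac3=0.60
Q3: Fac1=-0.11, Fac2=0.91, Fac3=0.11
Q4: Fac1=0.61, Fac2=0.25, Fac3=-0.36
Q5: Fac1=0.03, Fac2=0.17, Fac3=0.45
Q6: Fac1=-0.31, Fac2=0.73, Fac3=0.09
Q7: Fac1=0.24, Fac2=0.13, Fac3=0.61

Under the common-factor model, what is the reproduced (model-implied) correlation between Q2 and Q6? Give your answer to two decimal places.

0.14

r̂ = Σ λ_i·λ_j across factors = (0.33)(-0.31) + (0.26)(0.73) + (0.60)(0.09)
  = -0.1023 +0.1898 +0.0540 = 0.1415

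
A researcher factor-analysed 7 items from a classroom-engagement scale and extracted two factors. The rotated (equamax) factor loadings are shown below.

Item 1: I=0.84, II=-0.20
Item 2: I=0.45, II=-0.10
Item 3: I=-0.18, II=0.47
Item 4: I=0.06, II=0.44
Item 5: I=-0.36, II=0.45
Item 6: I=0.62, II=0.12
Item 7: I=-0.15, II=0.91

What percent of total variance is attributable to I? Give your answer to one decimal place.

21.2%

SS loadings for I = 0.84² + 0.45² + (-0.18)² + 0.06² + (-0.36)² + 0.62² + (-0.15)² = 1.4806
With 7 standardized items, total variance = 7. Proportion = 1.4806/7 = 0.2115 → 21.15%.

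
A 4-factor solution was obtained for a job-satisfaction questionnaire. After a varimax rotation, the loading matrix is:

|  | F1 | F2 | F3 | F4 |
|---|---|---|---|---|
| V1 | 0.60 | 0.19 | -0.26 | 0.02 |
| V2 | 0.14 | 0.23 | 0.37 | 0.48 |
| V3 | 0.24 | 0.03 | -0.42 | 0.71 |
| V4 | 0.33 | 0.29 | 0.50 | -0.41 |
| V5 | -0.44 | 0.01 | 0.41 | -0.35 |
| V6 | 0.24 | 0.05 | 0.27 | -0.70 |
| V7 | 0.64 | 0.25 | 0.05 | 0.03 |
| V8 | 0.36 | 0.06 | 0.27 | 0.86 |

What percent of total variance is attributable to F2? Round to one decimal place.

3.0%

SS loadings for F2 = 0.19² + 0.23² + 0.03² + 0.29² + 0.01² + 0.05² + 0.25² + 0.06² = 0.2427
With 8 standardized items, total variance = 8. Proportion = 0.2427/8 = 0.0303 → 3.03%.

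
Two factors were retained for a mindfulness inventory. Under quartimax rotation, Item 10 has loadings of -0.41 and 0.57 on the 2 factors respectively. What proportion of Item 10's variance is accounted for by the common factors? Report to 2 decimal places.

0.49

h² = (-0.41)² + 0.57² = 0.1681 + 0.3249 = 0.4930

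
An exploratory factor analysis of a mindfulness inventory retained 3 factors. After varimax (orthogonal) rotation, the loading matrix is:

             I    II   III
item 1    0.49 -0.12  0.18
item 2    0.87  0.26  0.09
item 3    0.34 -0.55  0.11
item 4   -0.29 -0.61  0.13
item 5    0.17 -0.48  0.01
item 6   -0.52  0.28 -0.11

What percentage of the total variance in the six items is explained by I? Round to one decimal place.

SS loadings for I = 0.49² + 0.87² + 0.34² + (-0.29)² + 0.17² + (-0.52)² = 1.4960
With 6 standardized items, total variance = 6. Proportion = 1.4960/6 = 0.2493 → 24.93%.

24.9%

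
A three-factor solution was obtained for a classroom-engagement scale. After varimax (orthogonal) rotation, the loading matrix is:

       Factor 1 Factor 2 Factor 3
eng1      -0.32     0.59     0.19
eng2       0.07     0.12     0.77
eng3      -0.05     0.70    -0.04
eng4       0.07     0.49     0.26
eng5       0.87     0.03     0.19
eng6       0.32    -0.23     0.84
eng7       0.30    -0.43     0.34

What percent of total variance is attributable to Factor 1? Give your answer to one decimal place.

SS loadings for Factor 1 = (-0.32)² + 0.07² + (-0.05)² + 0.07² + 0.87² + 0.32² + 0.30² = 1.0640
With 7 standardized items, total variance = 7. Proportion = 1.0640/7 = 0.1520 → 15.20%.

15.2%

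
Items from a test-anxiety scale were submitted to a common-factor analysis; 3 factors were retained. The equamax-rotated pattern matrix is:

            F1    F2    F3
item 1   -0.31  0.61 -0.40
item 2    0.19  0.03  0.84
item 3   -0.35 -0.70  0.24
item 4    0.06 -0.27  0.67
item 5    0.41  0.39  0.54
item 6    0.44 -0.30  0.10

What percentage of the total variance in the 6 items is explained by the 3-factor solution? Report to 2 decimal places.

57.86%

Communalities: 0.6282, 0.7426, 0.6701, 0.5254, 0.6118, 0.2936; Σh² = 3.4717.
Total variance with 6 standardized items is 6, so the solution explains 3.4717/6 = 0.5786 = 57.86%.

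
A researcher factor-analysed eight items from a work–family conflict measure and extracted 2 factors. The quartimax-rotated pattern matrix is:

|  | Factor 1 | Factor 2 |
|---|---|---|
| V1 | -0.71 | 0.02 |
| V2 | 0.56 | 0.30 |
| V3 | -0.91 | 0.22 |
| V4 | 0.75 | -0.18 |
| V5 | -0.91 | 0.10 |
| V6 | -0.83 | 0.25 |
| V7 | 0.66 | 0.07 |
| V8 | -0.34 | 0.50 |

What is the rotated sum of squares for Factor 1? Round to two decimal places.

SS loadings for Factor 1 = (-0.71)² + 0.56² + (-0.91)² + 0.75² + (-0.91)² + (-0.83)² + 0.66² + (-0.34)² = 0.5041 + 0.3136 + 0.8281 + 0.5625 + 0.8281 + 0.6889 + 0.4356 + 0.1156 = 4.2765

4.28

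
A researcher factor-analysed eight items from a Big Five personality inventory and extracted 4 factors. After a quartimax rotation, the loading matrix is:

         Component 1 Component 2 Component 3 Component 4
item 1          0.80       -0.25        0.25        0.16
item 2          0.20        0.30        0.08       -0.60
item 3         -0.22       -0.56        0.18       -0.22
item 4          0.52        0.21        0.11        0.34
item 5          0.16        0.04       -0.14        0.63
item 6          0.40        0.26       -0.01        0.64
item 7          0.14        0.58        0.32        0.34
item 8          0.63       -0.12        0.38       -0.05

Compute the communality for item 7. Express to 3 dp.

h² = 0.14² + 0.58² + 0.32² + 0.34² = 0.0196 + 0.3364 + 0.1024 + 0.1156 = 0.5740

0.574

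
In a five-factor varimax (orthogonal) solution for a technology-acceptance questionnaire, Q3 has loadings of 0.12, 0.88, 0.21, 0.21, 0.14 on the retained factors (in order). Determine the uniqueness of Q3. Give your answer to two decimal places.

h² = 0.12² + 0.88² + 0.21² + 0.21² + 0.14² = 0.0144 + 0.7744 + 0.0441 + 0.0441 + 0.0196 = 0.8966
Uniqueness u² = 1 − h² = 1 − 0.8966 = 0.1034

0.10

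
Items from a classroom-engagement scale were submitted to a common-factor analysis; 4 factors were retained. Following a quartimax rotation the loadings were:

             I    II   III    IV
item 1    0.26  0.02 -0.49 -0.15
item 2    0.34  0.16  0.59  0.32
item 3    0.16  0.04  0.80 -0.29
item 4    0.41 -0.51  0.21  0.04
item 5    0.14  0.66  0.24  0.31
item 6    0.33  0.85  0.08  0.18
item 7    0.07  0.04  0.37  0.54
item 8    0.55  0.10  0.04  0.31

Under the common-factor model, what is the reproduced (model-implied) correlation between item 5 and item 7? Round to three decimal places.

0.292

r̂ = Σ λ_i·λ_j across factors = (0.14)(0.07) + (0.66)(0.04) + (0.24)(0.37) + (0.31)(0.54)
  = +0.0098 +0.0264 +0.0888 +0.1674 = 0.2924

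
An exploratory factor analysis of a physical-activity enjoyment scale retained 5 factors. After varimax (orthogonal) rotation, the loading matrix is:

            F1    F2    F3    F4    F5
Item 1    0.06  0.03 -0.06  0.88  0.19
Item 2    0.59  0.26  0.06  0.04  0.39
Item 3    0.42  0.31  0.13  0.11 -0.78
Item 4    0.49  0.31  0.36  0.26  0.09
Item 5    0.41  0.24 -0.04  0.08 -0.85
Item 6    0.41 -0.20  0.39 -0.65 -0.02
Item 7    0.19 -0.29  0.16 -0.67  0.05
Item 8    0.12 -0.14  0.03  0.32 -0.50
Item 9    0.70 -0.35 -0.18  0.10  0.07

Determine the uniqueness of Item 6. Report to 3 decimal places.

0.217

h² = 0.41² + (-0.20)² + 0.39² + (-0.65)² + (-0.02)² = 0.1681 + 0.0400 + 0.1521 + 0.4225 + 0.0004 = 0.7831
Uniqueness u² = 1 − h² = 1 − 0.7831 = 0.2169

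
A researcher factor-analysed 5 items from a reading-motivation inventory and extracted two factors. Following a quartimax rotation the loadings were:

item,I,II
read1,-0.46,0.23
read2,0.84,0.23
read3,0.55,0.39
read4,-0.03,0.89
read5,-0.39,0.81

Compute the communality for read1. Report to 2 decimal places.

0.26

h² = (-0.46)² + 0.23² = 0.2116 + 0.0529 = 0.2645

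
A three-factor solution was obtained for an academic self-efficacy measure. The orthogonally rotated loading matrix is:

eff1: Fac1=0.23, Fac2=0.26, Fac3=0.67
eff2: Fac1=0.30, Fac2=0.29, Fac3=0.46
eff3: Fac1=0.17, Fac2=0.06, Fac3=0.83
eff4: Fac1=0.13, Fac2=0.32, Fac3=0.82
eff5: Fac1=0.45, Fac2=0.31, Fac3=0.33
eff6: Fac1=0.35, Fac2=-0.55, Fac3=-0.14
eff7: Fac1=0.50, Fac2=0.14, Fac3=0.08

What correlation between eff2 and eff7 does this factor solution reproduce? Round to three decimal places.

r̂ = Σ λ_i·λ_j across factors = (0.30)(0.50) + (0.29)(0.14) + (0.46)(0.08)
  = +0.1500 +0.0406 +0.0368 = 0.2274

0.227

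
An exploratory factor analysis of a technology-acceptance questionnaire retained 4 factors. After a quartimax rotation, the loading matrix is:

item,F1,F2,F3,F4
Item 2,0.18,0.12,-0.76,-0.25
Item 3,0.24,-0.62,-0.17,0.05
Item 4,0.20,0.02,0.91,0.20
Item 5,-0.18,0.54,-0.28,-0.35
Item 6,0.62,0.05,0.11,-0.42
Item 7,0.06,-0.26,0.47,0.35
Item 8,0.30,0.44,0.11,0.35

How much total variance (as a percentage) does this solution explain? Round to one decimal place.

Communalities: 0.6869, 0.4734, 0.9085, 0.5249, 0.5754, 0.4146, 0.4182; Σh² = 4.0019.
Total variance with 7 standardized items is 7, so the solution explains 4.0019/7 = 0.5717 = 57.17%.

57.2%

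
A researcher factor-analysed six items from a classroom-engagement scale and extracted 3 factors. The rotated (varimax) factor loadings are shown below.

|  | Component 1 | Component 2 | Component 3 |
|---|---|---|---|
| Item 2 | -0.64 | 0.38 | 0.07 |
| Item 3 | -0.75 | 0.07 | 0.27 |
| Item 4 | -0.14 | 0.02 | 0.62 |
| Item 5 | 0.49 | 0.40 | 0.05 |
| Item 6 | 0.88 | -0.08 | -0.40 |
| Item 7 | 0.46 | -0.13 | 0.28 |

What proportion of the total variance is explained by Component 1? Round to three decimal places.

SS loadings for Component 1 = (-0.64)² + (-0.75)² + (-0.14)² + 0.49² + 0.88² + 0.46² = 2.2178
Proportion of variance = 2.2178 / 6 = 0.3696.

0.370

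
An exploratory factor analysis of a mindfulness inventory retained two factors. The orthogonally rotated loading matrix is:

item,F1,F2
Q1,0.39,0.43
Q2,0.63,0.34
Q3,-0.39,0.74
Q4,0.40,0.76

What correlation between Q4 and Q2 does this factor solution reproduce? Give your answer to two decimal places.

r̂ = Σ λ_i·λ_j across factors = (0.40)(0.63) + (0.76)(0.34)
  = +0.2520 +0.2584 = 0.5104

0.51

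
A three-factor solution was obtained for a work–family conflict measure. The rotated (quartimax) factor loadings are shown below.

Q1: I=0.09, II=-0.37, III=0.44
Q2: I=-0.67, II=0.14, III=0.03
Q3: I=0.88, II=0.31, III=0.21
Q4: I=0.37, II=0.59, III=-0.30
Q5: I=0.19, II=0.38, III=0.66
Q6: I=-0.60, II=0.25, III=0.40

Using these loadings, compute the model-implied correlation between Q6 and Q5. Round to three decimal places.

0.245

r̂ = Σ λ_i·λ_j across factors = (-0.60)(0.19) + (0.25)(0.38) + (0.40)(0.66)
  = -0.1140 +0.0950 +0.2640 = 0.2450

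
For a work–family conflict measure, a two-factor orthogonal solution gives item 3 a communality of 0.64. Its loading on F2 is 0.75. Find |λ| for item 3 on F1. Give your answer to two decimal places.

Under orthogonal rotation h² = Σλ², so λ_F1² = h² − (0.5625) = 0.64 − 0.5625 = 0.0775.
|λ| = √0.0775 = 0.2784.

0.28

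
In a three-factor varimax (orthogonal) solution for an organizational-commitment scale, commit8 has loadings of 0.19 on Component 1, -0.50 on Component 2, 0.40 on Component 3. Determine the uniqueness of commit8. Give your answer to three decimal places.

0.554

h² = 0.19² + (-0.50)² + 0.40² = 0.0361 + 0.2500 + 0.1600 = 0.4461
Uniqueness u² = 1 − h² = 1 − 0.4461 = 0.5539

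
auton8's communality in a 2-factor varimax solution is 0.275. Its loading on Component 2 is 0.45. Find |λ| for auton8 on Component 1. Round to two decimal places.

Under orthogonal rotation h² = Σλ², so λ_Component 1² = h² − (0.2025) = 0.275 − 0.2025 = 0.0725.
|λ| = √0.0725 = 0.2693.

0.27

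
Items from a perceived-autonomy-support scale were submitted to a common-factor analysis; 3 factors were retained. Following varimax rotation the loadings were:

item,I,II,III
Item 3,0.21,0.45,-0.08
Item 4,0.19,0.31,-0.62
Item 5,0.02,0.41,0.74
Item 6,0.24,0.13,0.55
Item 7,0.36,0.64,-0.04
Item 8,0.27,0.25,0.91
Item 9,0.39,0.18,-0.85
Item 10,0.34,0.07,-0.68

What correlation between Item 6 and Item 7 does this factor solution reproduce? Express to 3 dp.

r̂ = Σ λ_i·λ_j across factors = (0.24)(0.36) + (0.13)(0.64) + (0.55)(-0.04)
  = +0.0864 +0.0832 -0.0220 = 0.1476

0.148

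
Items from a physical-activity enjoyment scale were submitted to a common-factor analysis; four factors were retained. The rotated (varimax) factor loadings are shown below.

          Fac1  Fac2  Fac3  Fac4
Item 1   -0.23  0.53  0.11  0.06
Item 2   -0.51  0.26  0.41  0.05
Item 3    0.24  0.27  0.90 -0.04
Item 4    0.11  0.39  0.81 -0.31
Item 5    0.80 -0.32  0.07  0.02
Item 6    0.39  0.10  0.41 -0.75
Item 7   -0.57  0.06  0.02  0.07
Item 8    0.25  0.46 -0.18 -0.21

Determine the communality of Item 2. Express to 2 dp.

0.50

h² = (-0.51)² + 0.26² + 0.41² + 0.05² = 0.2601 + 0.0676 + 0.1681 + 0.0025 = 0.4983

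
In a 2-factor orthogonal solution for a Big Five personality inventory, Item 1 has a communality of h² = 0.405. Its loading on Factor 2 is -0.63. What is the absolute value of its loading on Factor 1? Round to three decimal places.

Under orthogonal rotation h² = Σλ², so λ_Factor 1² = h² − (0.3969) = 0.405 − 0.3969 = 0.0081.
|λ| = √0.0081 = 0.0900.

0.090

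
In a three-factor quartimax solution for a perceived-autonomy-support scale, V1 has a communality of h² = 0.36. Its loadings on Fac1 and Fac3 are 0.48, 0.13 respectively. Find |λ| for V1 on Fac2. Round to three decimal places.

Under orthogonal rotation h² = Σλ², so λ_Fac2² = h² − (0.2473) = 0.36 − 0.2473 = 0.1127.
|λ| = √0.1127 = 0.3357.

0.336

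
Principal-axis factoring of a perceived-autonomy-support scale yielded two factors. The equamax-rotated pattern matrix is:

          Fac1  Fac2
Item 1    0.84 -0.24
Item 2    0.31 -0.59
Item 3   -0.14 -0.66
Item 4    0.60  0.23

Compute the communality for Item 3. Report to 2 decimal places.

0.46

h² = (-0.14)² + (-0.66)² = 0.0196 + 0.4356 = 0.4552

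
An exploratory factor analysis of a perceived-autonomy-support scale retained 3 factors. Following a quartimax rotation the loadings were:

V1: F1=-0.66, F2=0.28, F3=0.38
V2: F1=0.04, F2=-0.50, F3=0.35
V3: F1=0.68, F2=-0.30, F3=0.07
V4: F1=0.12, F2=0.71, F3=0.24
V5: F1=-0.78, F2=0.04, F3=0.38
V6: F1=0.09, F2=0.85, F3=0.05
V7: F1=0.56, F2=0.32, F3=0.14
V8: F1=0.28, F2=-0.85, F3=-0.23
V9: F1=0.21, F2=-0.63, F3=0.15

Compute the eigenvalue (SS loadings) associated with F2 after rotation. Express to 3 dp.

SS loadings for F2 = 0.28² + (-0.50)² + (-0.30)² + 0.71² + 0.04² + 0.85² + 0.32² + (-0.85)² + (-0.63)² = 0.0784 + 0.2500 + 0.0900 + 0.5041 + 0.0016 + 0.7225 + 0.1024 + 0.7225 + 0.3969 = 2.8684

2.868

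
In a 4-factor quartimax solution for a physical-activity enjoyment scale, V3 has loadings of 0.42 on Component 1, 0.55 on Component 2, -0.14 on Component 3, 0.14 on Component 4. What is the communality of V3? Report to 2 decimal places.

h² = 0.42² + 0.55² + (-0.14)² + 0.14² = 0.1764 + 0.3025 + 0.0196 + 0.0196 = 0.5181

0.52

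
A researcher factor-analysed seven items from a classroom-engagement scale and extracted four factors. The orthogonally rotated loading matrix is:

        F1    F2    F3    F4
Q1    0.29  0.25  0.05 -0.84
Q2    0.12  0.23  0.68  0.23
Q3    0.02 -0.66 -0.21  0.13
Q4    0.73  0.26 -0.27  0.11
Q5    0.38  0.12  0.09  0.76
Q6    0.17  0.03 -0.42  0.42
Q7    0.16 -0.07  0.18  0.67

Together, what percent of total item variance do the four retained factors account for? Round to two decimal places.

60.84%

SS loadings by factor: 0.8307, 0.6388, 0.7988, 1.9904; total = 4.2587.
Total variance with 7 standardized items is 7, so the solution explains 4.2587/7 = 0.6084 = 60.84%.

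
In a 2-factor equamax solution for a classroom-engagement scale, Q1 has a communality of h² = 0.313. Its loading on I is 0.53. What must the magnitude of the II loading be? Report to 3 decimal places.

0.179

Under orthogonal rotation h² = Σλ², so λ_II² = h² − (0.2809) = 0.313 − 0.2809 = 0.0321.
|λ| = √0.0321 = 0.1792.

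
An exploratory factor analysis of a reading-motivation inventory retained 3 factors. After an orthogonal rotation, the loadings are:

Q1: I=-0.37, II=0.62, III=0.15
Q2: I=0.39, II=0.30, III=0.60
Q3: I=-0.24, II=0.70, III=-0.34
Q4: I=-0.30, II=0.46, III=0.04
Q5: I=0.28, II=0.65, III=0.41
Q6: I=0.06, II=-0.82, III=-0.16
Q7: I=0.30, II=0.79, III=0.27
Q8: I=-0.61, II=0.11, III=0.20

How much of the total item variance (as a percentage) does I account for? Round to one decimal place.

SS loadings for I = (-0.37)² + 0.39² + (-0.24)² + (-0.30)² + 0.28² + 0.06² + 0.30² + (-0.61)² = 0.9807
With 8 standardized items, total variance = 8. Proportion = 0.9807/8 = 0.1226 → 12.26%.

12.3%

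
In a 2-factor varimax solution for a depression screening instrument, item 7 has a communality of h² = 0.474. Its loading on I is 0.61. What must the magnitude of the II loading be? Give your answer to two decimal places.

Under orthogonal rotation h² = Σλ², so λ_II² = h² − (0.3721) = 0.474 − 0.3721 = 0.1019.
|λ| = √0.1019 = 0.3192.

0.32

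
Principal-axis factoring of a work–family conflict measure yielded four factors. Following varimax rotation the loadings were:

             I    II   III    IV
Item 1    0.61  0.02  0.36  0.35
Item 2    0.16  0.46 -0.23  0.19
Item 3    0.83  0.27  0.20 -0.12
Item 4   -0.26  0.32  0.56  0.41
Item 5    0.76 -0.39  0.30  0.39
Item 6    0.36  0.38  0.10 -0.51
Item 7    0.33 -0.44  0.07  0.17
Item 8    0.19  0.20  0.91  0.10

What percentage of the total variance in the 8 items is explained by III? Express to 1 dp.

18.4%

SS loadings for III = 0.36² + (-0.23)² + 0.20² + 0.56² + 0.30² + 0.10² + 0.07² + 0.91² = 1.4691
With 8 standardized items, total variance = 8. Proportion = 1.4691/8 = 0.1836 → 18.36%.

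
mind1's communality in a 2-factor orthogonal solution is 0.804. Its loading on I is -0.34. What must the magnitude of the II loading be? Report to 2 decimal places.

0.83

Under orthogonal rotation h² = Σλ², so λ_II² = h² − (0.1156) = 0.804 − 0.1156 = 0.6884.
|λ| = √0.6884 = 0.8297.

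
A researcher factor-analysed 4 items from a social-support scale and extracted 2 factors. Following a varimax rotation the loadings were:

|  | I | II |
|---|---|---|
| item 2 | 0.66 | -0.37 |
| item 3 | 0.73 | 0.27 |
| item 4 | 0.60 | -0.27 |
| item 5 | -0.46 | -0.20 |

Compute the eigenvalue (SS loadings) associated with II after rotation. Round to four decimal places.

0.3227

SS loadings for II = (-0.37)² + 0.27² + (-0.27)² + (-0.20)² = 0.1369 + 0.0729 + 0.0729 + 0.0400 = 0.3227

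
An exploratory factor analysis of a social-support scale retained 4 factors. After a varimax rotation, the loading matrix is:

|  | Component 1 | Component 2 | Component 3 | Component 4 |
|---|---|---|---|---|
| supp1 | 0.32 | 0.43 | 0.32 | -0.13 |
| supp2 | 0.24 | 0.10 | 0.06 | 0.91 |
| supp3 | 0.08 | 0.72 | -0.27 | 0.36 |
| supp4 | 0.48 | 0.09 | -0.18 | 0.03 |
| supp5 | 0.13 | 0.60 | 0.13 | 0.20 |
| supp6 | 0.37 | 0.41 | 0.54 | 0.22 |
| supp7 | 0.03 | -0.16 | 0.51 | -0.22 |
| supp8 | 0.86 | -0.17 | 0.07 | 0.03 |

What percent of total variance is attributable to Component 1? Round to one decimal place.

SS loadings for Component 1 = 0.32² + 0.24² + 0.08² + 0.48² + 0.13² + 0.37² + 0.03² + 0.86² = 1.2911
With 8 standardized items, total variance = 8. Proportion = 1.2911/8 = 0.1614 → 16.14%.

16.1%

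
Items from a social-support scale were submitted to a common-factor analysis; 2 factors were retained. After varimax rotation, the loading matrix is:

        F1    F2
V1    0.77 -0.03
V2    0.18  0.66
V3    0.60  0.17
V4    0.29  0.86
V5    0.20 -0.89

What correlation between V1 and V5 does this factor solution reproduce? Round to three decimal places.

0.181

r̂ = Σ λ_i·λ_j across factors = (0.77)(0.20) + (-0.03)(-0.89)
  = +0.1540 +0.0267 = 0.1807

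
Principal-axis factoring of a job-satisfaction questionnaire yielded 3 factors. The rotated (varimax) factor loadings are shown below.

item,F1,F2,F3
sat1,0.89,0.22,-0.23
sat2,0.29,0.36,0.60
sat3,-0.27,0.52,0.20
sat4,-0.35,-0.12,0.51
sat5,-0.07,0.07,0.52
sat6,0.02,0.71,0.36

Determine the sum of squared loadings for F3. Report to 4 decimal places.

1.1130

SS loadings for F3 = (-0.23)² + 0.60² + 0.20² + 0.51² + 0.52² + 0.36² = 0.0529 + 0.3600 + 0.0400 + 0.2601 + 0.2704 + 0.1296 = 1.1130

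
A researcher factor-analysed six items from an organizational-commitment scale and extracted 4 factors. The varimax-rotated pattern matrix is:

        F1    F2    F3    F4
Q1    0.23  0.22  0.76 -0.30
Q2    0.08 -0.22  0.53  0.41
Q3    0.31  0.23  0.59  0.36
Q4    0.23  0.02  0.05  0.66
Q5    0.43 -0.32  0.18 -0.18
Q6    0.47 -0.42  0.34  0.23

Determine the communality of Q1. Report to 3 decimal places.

0.769

h² = 0.23² + 0.22² + 0.76² + (-0.30)² = 0.0529 + 0.0484 + 0.5776 + 0.0900 = 0.7689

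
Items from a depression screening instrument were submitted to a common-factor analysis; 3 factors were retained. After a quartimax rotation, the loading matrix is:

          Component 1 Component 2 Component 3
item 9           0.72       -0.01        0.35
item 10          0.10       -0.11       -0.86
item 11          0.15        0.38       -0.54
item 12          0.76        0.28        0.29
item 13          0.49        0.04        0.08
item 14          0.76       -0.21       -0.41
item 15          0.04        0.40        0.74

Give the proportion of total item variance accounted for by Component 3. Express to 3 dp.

SS loadings for Component 3 = 0.35² + (-0.86)² + (-0.54)² + 0.29² + 0.08² + (-0.41)² + 0.74² = 1.9599
Proportion of variance = 1.9599 / 7 = 0.2800.

0.280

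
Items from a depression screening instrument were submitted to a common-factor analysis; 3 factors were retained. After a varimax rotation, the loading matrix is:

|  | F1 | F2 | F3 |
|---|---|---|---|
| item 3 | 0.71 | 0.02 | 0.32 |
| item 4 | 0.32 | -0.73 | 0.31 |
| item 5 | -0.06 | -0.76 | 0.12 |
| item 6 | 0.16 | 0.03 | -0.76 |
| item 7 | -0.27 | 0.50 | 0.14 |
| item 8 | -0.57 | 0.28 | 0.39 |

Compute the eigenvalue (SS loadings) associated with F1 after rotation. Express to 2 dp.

SS loadings for F1 = 0.71² + 0.32² + (-0.06)² + 0.16² + (-0.27)² + (-0.57)² = 0.5041 + 0.1024 + 0.0036 + 0.0256 + 0.0729 + 0.3249 = 1.0335

1.03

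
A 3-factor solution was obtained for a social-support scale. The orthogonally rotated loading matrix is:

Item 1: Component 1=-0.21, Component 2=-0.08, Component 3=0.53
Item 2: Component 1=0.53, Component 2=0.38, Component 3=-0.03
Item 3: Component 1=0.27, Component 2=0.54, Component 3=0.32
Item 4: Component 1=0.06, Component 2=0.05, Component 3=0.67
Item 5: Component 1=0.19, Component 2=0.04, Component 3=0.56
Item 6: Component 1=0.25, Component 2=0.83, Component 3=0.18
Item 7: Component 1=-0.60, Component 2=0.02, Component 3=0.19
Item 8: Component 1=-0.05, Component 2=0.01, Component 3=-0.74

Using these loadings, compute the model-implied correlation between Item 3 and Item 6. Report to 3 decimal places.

r̂ = Σ λ_i·λ_j across factors = (0.27)(0.25) + (0.54)(0.83) + (0.32)(0.18)
  = +0.0675 +0.4482 +0.0576 = 0.5733

0.573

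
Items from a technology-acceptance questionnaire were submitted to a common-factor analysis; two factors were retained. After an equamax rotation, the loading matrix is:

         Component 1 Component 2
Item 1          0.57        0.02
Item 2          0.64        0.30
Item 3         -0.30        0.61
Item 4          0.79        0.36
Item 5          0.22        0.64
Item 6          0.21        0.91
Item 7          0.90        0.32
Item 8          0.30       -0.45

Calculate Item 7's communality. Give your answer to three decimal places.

h² = 0.90² + 0.32² = 0.8100 + 0.1024 = 0.9124

0.912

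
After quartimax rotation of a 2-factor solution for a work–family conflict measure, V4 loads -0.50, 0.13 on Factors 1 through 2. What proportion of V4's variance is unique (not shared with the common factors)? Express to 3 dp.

h² = (-0.50)² + 0.13² = 0.2500 + 0.0169 = 0.2669
Uniqueness u² = 1 − h² = 1 − 0.2669 = 0.7331

0.733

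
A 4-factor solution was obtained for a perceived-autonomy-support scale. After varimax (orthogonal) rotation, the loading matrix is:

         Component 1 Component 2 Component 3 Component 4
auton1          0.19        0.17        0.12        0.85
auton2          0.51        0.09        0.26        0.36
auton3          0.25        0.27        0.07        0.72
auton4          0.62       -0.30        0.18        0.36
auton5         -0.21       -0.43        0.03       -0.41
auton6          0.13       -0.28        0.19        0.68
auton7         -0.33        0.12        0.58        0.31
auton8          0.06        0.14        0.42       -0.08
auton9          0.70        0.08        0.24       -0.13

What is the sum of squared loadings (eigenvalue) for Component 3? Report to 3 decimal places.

0.727

SS loadings for Component 3 = 0.12² + 0.26² + 0.07² + 0.18² + 0.03² + 0.19² + 0.58² + 0.42² + 0.24² = 0.0144 + 0.0676 + 0.0049 + 0.0324 + 0.0009 + 0.0361 + 0.3364 + 0.1764 + 0.0576 = 0.7267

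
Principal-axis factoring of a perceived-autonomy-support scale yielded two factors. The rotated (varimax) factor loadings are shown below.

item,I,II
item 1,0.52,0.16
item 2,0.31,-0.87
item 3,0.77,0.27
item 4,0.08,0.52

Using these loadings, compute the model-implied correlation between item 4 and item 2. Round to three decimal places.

-0.428

r̂ = Σ λ_i·λ_j across factors = (0.08)(0.31) + (0.52)(-0.87)
  = +0.0248 -0.4524 = -0.4276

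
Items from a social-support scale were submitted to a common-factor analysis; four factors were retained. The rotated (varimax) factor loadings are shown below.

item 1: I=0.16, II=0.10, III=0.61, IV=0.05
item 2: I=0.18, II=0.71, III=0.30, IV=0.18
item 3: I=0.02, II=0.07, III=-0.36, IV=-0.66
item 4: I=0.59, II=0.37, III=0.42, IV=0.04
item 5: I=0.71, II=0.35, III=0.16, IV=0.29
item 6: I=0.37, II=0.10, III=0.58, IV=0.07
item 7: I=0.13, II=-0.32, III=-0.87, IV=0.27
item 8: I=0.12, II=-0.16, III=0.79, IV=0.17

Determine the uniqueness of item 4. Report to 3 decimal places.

0.337

h² = 0.59² + 0.37² + 0.42² + 0.04² = 0.3481 + 0.1369 + 0.1764 + 0.0016 = 0.6630
Uniqueness u² = 1 − h² = 1 − 0.6630 = 0.3370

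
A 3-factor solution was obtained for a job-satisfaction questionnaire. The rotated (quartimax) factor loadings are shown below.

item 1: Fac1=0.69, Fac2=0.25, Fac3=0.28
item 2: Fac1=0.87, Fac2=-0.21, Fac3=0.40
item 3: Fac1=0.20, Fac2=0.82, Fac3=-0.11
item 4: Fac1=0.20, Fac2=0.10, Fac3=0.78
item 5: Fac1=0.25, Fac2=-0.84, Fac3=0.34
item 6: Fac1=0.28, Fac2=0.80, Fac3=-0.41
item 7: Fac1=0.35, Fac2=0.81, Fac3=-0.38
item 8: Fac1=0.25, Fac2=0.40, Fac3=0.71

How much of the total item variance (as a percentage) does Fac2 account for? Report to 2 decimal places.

SS loadings for Fac2 = 0.25² + (-0.21)² + 0.82² + 0.10² + (-0.84)² + 0.80² + 0.81² + 0.40² = 2.9507
With 8 standardized items, total variance = 8. Proportion = 2.9507/8 = 0.3688 → 36.88%.

36.88%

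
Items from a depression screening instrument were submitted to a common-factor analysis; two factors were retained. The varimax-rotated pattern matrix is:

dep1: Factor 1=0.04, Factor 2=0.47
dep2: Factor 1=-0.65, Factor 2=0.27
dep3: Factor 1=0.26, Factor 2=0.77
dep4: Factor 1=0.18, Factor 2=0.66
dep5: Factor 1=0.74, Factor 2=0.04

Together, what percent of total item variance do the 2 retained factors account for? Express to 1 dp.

SS loadings by factor: 1.0717, 1.3239; total = 2.3956.
Total variance with 5 standardized items is 5, so the solution explains 2.3956/5 = 0.4791 = 47.91%.

47.9%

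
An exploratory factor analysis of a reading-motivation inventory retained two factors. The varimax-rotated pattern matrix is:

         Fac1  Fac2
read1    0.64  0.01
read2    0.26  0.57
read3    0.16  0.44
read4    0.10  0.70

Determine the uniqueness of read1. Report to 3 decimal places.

h² = 0.64² + 0.01² = 0.4096 + 0.0001 = 0.4097
Uniqueness u² = 1 − h² = 1 − 0.4097 = 0.5903

0.590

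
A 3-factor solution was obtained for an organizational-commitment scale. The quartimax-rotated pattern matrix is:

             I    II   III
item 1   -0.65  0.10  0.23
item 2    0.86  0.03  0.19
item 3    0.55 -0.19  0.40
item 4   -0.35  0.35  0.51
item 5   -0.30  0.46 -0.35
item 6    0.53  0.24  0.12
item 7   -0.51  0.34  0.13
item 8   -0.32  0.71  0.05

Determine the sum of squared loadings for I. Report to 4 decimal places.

SS loadings for I = (-0.65)² + 0.86² + 0.55² + (-0.35)² + (-0.30)² + 0.53² + (-0.51)² + (-0.32)² = 0.4225 + 0.7396 + 0.3025 + 0.1225 + 0.0900 + 0.2809 + 0.2601 + 0.1024 = 2.3205

2.3205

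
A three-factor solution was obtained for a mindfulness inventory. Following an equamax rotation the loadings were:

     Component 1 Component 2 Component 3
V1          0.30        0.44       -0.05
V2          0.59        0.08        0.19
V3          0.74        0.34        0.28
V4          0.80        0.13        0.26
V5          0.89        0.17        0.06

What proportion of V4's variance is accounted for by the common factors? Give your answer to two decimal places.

h² = 0.80² + 0.13² + 0.26² = 0.6400 + 0.0169 + 0.0676 = 0.7245

0.72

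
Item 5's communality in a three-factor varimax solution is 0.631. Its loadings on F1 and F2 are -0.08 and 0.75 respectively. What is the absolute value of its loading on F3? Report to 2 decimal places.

0.25

Under orthogonal rotation h² = Σλ², so λ_F3² = h² − (0.5689) = 0.631 − 0.5689 = 0.0621.
|λ| = √0.0621 = 0.2492.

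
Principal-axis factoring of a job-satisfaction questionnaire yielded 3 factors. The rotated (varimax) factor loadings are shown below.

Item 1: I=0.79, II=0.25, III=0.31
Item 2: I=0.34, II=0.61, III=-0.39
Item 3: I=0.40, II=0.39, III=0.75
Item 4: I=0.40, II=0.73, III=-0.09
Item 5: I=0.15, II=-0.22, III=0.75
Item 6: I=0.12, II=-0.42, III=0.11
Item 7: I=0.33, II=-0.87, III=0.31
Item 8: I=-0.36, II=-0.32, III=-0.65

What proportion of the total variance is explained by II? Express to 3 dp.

0.275

SS loadings for II = 0.25² + 0.61² + 0.39² + 0.73² + (-0.22)² + (-0.42)² + (-0.87)² + (-0.32)² = 2.2037
Proportion of variance = 2.2037 / 8 = 0.2755.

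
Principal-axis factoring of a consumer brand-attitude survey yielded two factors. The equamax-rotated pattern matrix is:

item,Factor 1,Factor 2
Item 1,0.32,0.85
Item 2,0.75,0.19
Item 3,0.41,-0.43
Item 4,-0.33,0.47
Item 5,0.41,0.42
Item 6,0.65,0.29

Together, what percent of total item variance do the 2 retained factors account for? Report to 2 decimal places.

49.29%

Communalities: 0.8249, 0.5986, 0.3530, 0.3298, 0.3445, 0.5066; Σh² = 2.9574.
Total variance with 6 standardized items is 6, so the solution explains 2.9574/6 = 0.4929 = 49.29%.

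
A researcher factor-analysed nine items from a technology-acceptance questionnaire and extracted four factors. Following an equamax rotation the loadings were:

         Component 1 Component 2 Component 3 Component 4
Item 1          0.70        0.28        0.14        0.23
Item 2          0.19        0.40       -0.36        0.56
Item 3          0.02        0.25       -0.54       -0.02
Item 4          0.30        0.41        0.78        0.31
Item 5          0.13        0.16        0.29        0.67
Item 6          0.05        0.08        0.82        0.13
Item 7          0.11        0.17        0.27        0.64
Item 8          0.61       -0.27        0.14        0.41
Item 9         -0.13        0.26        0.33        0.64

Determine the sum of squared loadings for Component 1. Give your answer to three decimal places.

1.037

SS loadings for Component 1 = 0.70² + 0.19² + 0.02² + 0.30² + 0.13² + 0.05² + 0.11² + 0.61² + (-0.13)² = 0.4900 + 0.0361 + 0.0004 + 0.0900 + 0.0169 + 0.0025 + 0.0121 + 0.3721 + 0.0169 = 1.0370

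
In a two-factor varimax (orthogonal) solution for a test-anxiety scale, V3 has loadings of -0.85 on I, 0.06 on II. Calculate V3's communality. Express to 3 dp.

h² = (-0.85)² + 0.06² = 0.7225 + 0.0036 = 0.7261

0.726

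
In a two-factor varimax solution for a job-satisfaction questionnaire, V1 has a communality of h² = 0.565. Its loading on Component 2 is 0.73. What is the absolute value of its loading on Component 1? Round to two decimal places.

0.18

Under orthogonal rotation h² = Σλ², so λ_Component 1² = h² − (0.5329) = 0.565 − 0.5329 = 0.0321.
|λ| = √0.0321 = 0.1792.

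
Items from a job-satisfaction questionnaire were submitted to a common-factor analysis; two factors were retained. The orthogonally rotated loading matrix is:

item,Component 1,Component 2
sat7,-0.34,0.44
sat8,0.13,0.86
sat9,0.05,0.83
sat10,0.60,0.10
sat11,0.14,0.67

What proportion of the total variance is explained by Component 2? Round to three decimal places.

SS loadings for Component 2 = 0.44² + 0.86² + 0.83² + 0.10² + 0.67² = 2.0810
Proportion of variance = 2.0810 / 5 = 0.4162.

0.416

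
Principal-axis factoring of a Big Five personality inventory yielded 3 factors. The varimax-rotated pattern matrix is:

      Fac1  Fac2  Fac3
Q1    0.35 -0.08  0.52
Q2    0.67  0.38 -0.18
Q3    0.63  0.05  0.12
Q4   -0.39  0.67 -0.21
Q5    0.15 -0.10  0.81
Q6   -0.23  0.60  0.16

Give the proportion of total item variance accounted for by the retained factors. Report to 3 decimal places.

0.535

Communalities: 0.3993, 0.6257, 0.4138, 0.6451, 0.6886, 0.4385; Σh² = 3.2110.
Total variance with 6 standardized items is 6, so the solution explains 3.2110/6 = 0.5352.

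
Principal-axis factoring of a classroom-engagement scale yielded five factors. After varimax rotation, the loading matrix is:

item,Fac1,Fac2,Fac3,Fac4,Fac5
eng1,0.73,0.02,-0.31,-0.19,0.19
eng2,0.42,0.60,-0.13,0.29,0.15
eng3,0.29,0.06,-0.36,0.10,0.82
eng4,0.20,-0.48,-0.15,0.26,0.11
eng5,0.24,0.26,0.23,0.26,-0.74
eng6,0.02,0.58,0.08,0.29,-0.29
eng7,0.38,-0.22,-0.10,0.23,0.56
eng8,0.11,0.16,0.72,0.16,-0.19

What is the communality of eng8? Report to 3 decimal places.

0.618

h² = 0.11² + 0.16² + 0.72² + 0.16² + (-0.19)² = 0.0121 + 0.0256 + 0.5184 + 0.0256 + 0.0361 = 0.6178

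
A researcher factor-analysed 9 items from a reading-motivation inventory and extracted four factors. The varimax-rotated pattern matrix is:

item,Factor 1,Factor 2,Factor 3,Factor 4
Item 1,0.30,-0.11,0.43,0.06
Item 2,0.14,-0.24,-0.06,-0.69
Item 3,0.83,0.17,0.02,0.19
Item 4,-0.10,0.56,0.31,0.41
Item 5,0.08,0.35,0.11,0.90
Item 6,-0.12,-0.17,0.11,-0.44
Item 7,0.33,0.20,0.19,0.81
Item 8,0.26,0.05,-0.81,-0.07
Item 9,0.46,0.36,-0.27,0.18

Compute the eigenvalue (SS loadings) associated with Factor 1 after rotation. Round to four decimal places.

SS loadings for Factor 1 = 0.30² + 0.14² + 0.83² + (-0.10)² + 0.08² + (-0.12)² + 0.33² + 0.26² + 0.46² = 0.0900 + 0.0196 + 0.6889 + 0.0100 + 0.0064 + 0.0144 + 0.1089 + 0.0676 + 0.2116 = 1.2174

1.2174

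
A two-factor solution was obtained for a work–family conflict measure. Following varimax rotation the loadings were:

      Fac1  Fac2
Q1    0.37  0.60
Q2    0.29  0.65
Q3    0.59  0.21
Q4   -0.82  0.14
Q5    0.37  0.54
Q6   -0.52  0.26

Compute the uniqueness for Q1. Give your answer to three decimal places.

h² = 0.37² + 0.60² = 0.1369 + 0.3600 = 0.4969
Uniqueness u² = 1 − h² = 1 − 0.4969 = 0.5031

0.503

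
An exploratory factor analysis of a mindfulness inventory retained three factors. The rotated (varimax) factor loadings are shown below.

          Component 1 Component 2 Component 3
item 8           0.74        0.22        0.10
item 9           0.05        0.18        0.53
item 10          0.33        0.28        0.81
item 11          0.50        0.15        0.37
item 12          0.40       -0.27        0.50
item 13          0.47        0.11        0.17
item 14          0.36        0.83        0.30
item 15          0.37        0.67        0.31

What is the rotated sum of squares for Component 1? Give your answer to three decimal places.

SS loadings for Component 1 = 0.74² + 0.05² + 0.33² + 0.50² + 0.40² + 0.47² + 0.36² + 0.37² = 0.5476 + 0.0025 + 0.1089 + 0.2500 + 0.1600 + 0.2209 + 0.1296 + 0.1369 = 1.5564

1.556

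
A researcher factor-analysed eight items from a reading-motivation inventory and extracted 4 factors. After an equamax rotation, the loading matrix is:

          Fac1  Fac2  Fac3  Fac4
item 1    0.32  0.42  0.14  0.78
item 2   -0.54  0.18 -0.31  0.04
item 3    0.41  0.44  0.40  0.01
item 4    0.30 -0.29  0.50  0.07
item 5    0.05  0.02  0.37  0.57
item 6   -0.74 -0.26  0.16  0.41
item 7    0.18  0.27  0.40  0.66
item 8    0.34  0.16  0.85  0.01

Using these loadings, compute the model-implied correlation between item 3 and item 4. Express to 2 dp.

r̂ = Σ λ_i·λ_j across factors = (0.41)(0.30) + (0.44)(-0.29) + (0.40)(0.50) + (0.01)(0.07)
  = +0.1230 -0.1276 +0.2000 +0.0007 = 0.1961

0.20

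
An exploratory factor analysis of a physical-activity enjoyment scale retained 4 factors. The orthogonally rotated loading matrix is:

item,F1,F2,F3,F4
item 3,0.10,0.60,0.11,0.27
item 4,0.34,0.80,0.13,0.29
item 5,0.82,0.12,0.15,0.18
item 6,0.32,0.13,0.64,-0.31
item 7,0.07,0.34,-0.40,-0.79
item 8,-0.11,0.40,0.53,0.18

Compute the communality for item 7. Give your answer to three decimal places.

0.905

h² = 0.07² + 0.34² + (-0.40)² + (-0.79)² = 0.0049 + 0.1156 + 0.1600 + 0.6241 = 0.9046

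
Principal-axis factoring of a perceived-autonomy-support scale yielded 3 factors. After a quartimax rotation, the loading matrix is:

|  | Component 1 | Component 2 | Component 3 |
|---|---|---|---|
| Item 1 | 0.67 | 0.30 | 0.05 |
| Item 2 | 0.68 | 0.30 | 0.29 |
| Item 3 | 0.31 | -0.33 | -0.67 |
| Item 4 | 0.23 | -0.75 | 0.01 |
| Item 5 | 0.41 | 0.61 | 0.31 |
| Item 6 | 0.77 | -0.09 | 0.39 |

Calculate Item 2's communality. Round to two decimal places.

h² = 0.68² + 0.30² + 0.29² = 0.4624 + 0.0900 + 0.0841 = 0.6365

0.64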